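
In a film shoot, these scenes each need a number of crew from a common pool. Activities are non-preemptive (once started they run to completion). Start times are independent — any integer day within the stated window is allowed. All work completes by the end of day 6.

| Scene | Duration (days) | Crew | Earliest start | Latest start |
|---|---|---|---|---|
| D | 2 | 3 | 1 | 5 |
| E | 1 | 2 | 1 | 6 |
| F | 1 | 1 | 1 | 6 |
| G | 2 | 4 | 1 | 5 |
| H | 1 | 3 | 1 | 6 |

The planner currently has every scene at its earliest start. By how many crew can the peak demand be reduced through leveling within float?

9

Early-start peak: d1:13  d2:7  d3:0  d4:0  d5:0  d6:0 ⇒ 13.
Leveled (D@1, E@3, F@1, G@4, H@6): d1:4  d2:3  d3:2  d4:4  d5:4  d6:3 ⇒ 4.
Reduction 13 − 4 = 9.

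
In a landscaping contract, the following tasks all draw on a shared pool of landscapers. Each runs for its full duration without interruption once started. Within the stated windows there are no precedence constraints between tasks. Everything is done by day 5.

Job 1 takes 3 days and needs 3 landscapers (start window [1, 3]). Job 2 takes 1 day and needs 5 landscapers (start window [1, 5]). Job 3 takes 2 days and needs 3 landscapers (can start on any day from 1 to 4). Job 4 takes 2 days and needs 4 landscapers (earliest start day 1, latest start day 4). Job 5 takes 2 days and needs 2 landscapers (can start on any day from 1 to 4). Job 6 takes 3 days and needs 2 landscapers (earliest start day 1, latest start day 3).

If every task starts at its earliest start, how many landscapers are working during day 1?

19

At early start, day 1 has: Job 1, Job 2, Job 3, Job 4, Job 5, Job 6.
Demand: 3 + 5 + 3 + 4 + 2 + 2 = 19.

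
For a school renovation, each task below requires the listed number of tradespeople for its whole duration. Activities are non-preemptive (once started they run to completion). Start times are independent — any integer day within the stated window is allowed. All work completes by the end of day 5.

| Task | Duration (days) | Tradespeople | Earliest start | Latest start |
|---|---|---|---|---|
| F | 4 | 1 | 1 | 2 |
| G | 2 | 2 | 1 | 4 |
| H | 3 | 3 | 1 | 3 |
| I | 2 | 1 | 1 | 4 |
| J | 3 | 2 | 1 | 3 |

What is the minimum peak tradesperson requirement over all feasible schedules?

6

Early-start (F@1, G@1, H@1, I@1, J@1) gives peak 9: d1:9  d2:9  d3:6  d4:1  d5:0.
Shift I→4, J→3.
Schedule F@1, G@1, H@1, I@4, J@3: d1:6  d2:6  d3:6  d4:4  d5:3 — peak 6.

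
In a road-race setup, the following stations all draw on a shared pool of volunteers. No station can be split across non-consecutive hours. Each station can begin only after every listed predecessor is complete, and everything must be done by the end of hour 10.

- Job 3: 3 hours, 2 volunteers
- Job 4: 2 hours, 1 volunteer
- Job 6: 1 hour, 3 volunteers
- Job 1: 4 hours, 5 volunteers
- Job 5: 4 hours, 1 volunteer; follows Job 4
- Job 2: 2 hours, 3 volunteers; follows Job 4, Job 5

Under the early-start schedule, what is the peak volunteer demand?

11

Early-start schedule: Job 3@1, Job 4@1, Job 6@1, Job 1@1, Job 5@3, Job 2@7.
Load per hour: hour 1: 11, hour 2: 8, hour 3: 8, hour 4: 6, hour 5: 1, hour 6: 1, hour 7: 3, hour 8: 3, hour 9: 0, hour 10: 0.
Peak is 11.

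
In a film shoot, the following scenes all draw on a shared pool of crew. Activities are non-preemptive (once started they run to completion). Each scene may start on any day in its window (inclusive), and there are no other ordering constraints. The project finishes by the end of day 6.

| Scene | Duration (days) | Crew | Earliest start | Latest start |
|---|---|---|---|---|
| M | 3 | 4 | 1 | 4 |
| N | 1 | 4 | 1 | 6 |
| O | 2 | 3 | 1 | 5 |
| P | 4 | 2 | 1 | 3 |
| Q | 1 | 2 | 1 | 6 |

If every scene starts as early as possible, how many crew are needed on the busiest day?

15

Early-start schedule: M@1, N@1, O@1, P@1, Q@1.
Load per day: day 1: 15, day 2: 9, day 3: 6, day 4: 2, day 5: 0, day 6: 0.
Peak is 15.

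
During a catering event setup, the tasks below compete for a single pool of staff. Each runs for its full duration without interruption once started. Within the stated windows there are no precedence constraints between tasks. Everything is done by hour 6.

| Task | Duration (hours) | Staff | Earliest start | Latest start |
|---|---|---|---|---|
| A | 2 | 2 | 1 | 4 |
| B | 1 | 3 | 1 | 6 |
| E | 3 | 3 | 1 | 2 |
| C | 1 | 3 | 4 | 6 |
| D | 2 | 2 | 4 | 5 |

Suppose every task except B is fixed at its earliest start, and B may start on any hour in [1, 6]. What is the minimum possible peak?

B@1: h1:8  h2:5  h3:3  h4:5  h5:2  h6:0 → peak 8
B@2: h1:5  h2:8  h3:3  h4:5  h5:2  h6:0 → peak 8
B@3: h1:5  h2:5  h3:6  h4:5  h5:2  h6:0 → peak 6
B@4: h1:5  h2:5  h3:3  h4:8  h5:2  h6:0 → peak 8
B@5: h1:5  h2:5  h3:3  h4:5  h5:5  h6:0 → peak 5
B@6: h1:5  h2:5  h3:3  h4:5  h5:2  h6:3 → peak 5
Best is B@5, peak 5.

5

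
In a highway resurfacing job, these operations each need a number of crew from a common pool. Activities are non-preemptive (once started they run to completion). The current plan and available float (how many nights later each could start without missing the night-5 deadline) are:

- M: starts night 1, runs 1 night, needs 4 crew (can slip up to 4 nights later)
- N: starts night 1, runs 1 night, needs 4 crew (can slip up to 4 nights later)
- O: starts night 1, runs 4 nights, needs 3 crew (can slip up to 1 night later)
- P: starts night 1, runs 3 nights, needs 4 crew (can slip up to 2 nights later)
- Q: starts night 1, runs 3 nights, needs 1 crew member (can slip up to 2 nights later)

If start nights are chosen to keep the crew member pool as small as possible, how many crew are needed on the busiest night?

Early-start (M@1, N@1, O@1, P@1, Q@1) gives peak 16: n1:16  n2:8  n3:8  n4:3  n5:0.
Shift O→2, P→2, Q→2.
Schedule M@1, N@1, O@2, P@2, Q@2: n1:8  n2:8  n3:8  n4:8  n5:3 — peak 8.

8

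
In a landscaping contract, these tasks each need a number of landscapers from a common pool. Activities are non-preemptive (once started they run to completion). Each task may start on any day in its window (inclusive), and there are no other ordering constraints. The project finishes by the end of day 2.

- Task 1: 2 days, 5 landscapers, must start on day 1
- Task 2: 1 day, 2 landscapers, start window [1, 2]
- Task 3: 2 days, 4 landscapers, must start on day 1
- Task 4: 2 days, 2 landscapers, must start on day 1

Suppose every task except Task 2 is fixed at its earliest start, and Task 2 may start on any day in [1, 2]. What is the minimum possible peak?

13

Task 2@1: d1:13  d2:11 → peak 13
Task 2@2: d1:11  d2:13 → peak 13
Best is Task 2@1, peak 13.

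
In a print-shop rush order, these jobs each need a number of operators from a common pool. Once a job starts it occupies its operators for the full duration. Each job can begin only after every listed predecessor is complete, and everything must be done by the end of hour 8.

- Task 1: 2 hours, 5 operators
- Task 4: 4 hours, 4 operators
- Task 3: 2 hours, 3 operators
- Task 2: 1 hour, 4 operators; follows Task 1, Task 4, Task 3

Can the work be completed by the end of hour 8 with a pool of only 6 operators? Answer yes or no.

no

The minimum achievable peak is 7; 6 < 7, so no feasible schedule stays within the cap.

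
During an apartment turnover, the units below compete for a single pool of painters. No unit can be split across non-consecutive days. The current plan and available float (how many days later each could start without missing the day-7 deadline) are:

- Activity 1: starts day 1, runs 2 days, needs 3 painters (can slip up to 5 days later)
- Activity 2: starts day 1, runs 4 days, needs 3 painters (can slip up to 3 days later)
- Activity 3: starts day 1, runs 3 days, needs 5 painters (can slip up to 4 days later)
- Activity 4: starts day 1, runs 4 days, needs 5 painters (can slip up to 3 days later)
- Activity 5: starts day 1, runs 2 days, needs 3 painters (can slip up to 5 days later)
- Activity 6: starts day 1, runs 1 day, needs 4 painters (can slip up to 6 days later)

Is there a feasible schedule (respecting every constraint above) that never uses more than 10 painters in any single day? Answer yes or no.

Schedule Activity 1@1, Activity 2@1, Activity 3@5, Activity 4@3, Activity 5@1, Activity 6@7: d1:9  d2:9  d3:8  d4:8  d5:10  d6:10  d7:9 — peak 10 ≤ 10.

yes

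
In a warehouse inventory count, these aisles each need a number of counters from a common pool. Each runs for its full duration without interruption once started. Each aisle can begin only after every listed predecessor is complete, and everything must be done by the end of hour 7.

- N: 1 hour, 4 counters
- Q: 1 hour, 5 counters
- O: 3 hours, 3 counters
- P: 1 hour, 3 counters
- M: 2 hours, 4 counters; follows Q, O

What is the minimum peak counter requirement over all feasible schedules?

Early-start (N@1, Q@1, O@1, P@1, M@4) gives peak 15: h1:15  h2:3  h3:3  h4:4  h5:4  h6:0  h7:0.
Shift Q→2, O→3, P→3, M→6.
Schedule N@1, Q@2, O@3, P@3, M@6: h1:4  h2:5  h3:6  h4:3  h5:3  h6:4  h7:4 — peak 6.

6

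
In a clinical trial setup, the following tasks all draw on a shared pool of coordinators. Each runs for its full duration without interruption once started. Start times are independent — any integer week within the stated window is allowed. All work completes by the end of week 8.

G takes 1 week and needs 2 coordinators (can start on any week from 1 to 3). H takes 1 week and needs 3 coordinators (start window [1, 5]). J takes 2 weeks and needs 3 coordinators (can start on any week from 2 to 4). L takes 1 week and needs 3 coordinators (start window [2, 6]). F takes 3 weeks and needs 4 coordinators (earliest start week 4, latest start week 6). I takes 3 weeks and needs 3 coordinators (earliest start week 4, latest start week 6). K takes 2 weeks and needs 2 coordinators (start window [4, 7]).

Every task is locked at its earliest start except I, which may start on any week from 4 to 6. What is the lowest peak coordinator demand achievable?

7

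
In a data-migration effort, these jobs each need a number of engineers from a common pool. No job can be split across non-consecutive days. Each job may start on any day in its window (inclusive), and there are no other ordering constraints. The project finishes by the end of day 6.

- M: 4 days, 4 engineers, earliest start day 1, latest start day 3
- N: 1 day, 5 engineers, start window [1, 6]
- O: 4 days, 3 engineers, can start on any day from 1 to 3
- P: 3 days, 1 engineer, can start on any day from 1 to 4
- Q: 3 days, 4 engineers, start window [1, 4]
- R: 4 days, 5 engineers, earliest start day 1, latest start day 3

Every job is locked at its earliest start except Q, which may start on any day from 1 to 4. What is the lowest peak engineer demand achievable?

18

Q@1: d1:22  d2:17  d3:17  d4:12  d5:0  d6:0 → peak 22
Q@2: d1:18  d2:17  d3:17  d4:16  d5:0  d6:0 → peak 18
Q@3: d1:18  d2:13  d3:17  d4:16  d5:4  d6:0 → peak 18
Q@4: d1:18  d2:13  d3:13  d4:16  d5:4  d6:4 → peak 18
Best is Q@2, peak 18.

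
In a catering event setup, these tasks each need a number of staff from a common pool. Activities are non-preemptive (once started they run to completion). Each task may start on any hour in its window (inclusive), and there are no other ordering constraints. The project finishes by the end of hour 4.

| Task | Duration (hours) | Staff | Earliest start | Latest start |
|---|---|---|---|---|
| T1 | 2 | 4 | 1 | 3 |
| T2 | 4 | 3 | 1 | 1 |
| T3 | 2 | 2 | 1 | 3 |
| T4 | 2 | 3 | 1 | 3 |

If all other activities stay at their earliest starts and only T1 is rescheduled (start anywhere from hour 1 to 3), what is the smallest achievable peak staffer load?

T1@1: h1:12  h2:12  h3:3  h4:3 → peak 12
T1@2: h1:8  h2:12  h3:7  h4:3 → peak 12
T1@3: h1:8  h2:8  h3:7  h4:7 → peak 8
Best is T1@3, peak 8.

8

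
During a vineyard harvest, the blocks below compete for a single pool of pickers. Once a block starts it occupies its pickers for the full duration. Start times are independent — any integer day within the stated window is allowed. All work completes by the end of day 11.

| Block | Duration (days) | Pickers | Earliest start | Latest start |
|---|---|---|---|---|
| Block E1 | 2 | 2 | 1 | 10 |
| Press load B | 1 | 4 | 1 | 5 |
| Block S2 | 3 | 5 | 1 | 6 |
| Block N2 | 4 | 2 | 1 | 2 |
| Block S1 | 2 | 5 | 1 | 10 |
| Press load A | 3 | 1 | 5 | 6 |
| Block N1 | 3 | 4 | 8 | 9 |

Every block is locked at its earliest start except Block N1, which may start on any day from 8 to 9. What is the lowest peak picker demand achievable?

Block N1@8: d1:18  d2:14  d3:7  d4:2  d5:1  d6:1  d7:1  d8:4  d9:4  d10:4  d11:0 → peak 18
Block N1@9: d1:18  d2:14  d3:7  d4:2  d5:1  d6:1  d7:1  d8:0  d9:4  d10:4  d11:4 → peak 18
Best is Block N1@8, peak 18.

18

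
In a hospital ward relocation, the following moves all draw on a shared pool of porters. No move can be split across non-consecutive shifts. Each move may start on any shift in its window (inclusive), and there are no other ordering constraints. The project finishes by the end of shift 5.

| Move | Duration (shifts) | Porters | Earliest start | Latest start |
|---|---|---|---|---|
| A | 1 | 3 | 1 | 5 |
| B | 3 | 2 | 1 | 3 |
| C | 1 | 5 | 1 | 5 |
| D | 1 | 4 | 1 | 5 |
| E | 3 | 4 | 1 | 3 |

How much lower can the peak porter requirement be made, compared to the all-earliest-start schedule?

11

Early-start peak: s1:18  s2:6  s3:6  s4:0  s5:0 ⇒ 18.
Leveled (A@1, B@2, C@2, D@1, E@3): s1:7  s2:7  s3:6  s4:6  s5:4 ⇒ 7.
Reduction 18 − 7 = 11.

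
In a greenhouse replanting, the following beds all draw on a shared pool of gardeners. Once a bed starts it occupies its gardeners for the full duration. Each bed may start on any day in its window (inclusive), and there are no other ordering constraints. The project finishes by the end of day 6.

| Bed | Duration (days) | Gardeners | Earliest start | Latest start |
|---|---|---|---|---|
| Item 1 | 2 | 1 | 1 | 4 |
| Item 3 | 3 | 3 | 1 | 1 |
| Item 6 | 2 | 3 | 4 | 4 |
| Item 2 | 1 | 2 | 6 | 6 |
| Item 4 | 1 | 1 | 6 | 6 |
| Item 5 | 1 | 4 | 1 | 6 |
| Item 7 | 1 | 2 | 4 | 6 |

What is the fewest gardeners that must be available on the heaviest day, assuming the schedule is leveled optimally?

Early-start (Item 1@1, Item 3@1, Item 6@4, Item 2@6, Item 4@6, Item 5@1, Item 7@4) gives peak 8: d1:8  d2:4  d3:3  d4:5  d5:3  d6:3.
Shift Item 5→3.
Schedule Item 1@1, Item 3@1, Item 6@4, Item 2@6, Item 4@6, Item 5@3, Item 7@4: d1:4  d2:4  d3:7  d4:5  d5:3  d6:3 — peak 7.

7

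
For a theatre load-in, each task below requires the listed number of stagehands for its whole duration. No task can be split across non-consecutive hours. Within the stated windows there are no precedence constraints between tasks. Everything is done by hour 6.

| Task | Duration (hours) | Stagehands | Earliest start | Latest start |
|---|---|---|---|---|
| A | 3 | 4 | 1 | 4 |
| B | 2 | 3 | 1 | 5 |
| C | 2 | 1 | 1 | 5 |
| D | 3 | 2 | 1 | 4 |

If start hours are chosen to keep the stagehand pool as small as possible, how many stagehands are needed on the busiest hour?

Early-start (A@1, B@1, C@1, D@1) gives peak 10: h1:10  h2:10  h3:6  h4:0  h5:0  h6:0.
Shift B→4, D→4.
Schedule A@1, B@4, C@1, D@4: h1:5  h2:5  h3:4  h4:5  h5:5  h6:2 — peak 5.
Total stagehand-hours = 26 over 6 hours ⇒ peak ≥ ⌈26/6⌉ = 5, so 5 is optimal.

5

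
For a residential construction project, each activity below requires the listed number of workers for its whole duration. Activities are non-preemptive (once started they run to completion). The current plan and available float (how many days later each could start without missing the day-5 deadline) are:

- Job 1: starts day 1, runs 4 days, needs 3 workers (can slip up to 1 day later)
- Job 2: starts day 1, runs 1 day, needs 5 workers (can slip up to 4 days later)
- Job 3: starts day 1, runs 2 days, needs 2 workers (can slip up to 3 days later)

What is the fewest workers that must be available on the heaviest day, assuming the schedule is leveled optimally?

5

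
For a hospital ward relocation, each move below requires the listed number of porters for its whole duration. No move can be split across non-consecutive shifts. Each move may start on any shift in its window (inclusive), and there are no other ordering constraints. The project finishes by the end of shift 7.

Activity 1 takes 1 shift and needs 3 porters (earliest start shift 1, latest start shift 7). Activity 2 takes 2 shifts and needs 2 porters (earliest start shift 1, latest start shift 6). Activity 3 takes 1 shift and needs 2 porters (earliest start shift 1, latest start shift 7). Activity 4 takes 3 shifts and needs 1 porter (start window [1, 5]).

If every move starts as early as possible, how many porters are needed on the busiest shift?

Early-start schedule: Activity 1@1, Activity 2@1, Activity 3@1, Activity 4@1.
Load per shift: shift 1: 8, shift 2: 3, shift 3: 1, shift 4: 0, shift 5: 0, shift 6: 0, shift 7: 0.
Peak is 8.

8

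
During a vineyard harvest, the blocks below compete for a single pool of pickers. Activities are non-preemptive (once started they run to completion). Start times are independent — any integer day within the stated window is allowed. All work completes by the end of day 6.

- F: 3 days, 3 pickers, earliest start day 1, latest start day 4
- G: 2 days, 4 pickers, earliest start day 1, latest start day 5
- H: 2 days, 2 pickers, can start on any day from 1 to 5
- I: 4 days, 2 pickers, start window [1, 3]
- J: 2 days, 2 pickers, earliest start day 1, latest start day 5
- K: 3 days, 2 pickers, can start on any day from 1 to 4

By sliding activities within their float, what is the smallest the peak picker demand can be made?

7

Early-start (F@1, G@1, H@1, I@1, J@1, K@1) gives peak 15: d1:15  d2:15  d3:7  d4:2  d5:0  d6:0.
Shift H→3, I→3, J→5, K→4.
Schedule F@1, G@1, H@3, I@3, J@5, K@4: d1:7  d2:7  d3:7  d4:6  d5:6  d6:6 — peak 7.
Total picker-days = 39 over 6 days ⇒ peak ≥ ⌈39/6⌉ = 7, so 7 is optimal.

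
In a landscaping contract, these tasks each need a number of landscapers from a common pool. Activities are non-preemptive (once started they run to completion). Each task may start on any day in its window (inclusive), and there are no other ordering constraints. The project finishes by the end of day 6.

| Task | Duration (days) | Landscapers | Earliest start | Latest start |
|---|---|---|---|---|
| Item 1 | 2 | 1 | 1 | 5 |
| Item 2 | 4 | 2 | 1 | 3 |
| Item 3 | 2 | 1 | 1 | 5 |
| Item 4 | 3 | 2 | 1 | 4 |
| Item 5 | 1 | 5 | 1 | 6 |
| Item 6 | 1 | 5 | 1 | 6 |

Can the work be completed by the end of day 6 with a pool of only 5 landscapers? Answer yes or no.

yes

Schedule Item 1@1, Item 2@1, Item 3@3, Item 4@1, Item 5@5, Item 6@6: d1:5  d2:5  d3:5  d4:3  d5:5  d6:5 — peak 5 ≤ 5.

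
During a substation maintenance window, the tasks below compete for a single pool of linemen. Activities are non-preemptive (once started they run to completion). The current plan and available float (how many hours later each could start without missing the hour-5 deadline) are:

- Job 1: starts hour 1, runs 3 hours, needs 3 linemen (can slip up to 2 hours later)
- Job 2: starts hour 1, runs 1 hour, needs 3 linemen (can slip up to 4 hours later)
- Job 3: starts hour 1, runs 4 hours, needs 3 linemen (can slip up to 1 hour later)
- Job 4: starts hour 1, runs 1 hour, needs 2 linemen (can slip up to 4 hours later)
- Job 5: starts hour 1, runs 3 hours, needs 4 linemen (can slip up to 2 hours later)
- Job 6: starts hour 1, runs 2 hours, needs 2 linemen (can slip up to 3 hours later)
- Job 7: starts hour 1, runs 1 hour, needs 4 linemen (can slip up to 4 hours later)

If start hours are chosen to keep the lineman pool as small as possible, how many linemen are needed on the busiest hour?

10

Early-start (Job 1@1, Job 2@1, Job 3@1, Job 4@1, Job 5@1, Job 6@1, Job 7@1) gives peak 21: h1:21  h2:12  h3:10  h4:3  h5:0.
Shift Job 4→2, Job 5→3, Job 6→4, Job 7→5.
Schedule Job 1@1, Job 2@1, Job 3@1, Job 4@2, Job 5@3, Job 6@4, Job 7@5: h1:9  h2:8  h3:10  h4:9  h5:10 — peak 10.
Total lineman-hours = 46 over 5 hours ⇒ peak ≥ ⌈46/5⌉ = 10, so 10 is optimal.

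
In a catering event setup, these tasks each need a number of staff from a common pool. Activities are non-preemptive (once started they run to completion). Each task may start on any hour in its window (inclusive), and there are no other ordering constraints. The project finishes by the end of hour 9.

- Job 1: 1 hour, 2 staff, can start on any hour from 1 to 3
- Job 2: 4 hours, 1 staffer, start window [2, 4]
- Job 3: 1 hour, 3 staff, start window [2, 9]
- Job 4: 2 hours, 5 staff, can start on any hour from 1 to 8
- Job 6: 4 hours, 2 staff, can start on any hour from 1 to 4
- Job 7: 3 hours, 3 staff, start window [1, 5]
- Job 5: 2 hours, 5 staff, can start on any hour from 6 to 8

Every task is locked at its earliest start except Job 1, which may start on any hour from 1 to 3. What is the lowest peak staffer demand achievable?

Job 1@1: h1:12  h2:14  h3:6  h4:3  h5:1  h6:5  h7:5  h8:0  h9:0 → peak 14
Job 1@2: h1:10  h2:16  h3:6  h4:3  h5:1  h6:5  h7:5  h8:0  h9:0 → peak 16
Job 1@3: h1:10  h2:14  h3:8  h4:3  h5:1  h6:5  h7:5  h8:0  h9:0 → peak 14
Best is Job 1@1, peak 14.

14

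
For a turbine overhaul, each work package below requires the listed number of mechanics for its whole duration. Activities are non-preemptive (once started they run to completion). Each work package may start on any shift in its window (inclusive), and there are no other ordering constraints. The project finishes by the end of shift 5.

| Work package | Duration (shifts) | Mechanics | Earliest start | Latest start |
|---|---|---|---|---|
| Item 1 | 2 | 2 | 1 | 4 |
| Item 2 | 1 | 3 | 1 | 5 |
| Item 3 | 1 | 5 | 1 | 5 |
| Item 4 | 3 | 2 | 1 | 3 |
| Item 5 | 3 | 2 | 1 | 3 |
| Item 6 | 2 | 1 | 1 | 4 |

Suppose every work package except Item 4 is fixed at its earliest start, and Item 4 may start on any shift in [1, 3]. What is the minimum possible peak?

Item 4@1: s1:15  s2:7  s3:4  s4:0  s5:0 → peak 15
Item 4@2: s1:13  s2:7  s3:4  s4:2  s5:0 → peak 13
Item 4@3: s1:13  s2:5  s3:4  s4:2  s5:2 → peak 13
Best is Item 4@2, peak 13.

13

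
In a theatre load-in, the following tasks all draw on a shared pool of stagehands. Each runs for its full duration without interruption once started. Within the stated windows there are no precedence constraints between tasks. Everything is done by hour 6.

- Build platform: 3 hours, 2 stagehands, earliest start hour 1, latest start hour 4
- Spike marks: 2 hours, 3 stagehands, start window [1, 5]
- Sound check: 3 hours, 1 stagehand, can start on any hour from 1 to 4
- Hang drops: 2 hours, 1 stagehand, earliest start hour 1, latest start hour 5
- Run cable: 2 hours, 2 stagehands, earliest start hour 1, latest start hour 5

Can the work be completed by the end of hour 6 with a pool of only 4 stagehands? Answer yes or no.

yes

Schedule Build platform@1, Spike marks@5, Sound check@3, Hang drops@3, Run cable@1: h1:4  h2:4  h3:4  h4:2  h5:4  h6:3 — peak 4 ≤ 4.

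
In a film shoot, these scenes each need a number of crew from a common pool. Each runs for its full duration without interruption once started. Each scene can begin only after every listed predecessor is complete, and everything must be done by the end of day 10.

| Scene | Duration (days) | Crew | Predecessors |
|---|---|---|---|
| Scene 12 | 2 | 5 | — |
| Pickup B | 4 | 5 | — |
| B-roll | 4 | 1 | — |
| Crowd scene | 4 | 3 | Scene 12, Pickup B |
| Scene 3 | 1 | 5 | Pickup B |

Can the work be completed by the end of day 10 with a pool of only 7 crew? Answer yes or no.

The minimum achievable peak is 8; 7 < 8, so no feasible schedule stays within the cap.

no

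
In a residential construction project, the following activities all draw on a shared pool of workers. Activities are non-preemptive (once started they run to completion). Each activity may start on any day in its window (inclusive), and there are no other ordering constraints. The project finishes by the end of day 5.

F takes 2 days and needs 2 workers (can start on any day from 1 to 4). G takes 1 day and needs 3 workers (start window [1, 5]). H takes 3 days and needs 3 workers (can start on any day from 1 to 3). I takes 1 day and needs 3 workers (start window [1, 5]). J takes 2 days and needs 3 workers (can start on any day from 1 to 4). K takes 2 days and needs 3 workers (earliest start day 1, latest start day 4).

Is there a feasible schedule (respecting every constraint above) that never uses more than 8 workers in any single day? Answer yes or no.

Schedule F@1, G@1, H@1, I@2, J@3, K@4: d1:8  d2:8  d3:6  d4:6  d5:3 — peak 8 ≤ 8.

yes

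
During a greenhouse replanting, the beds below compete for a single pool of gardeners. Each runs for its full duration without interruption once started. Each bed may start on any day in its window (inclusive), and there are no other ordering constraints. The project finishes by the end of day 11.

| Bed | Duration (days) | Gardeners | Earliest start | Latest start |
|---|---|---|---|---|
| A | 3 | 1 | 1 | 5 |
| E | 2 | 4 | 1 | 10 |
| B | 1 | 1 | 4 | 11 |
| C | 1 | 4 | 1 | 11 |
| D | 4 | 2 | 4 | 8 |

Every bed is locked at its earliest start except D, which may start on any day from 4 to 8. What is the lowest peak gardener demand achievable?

D@4: d1:9  d2:5  d3:1  d4:3  d5:2  d6:2  d7:2  d8:0  d9:0  d10:0  d11:0 → peak 9
D@5: d1:9  d2:5  d3:1  d4:1  d5:2  d6:2  d7:2  d8:2  d9:0  d10:0  d11:0 → peak 9
D@6: d1:9  d2:5  d3:1  d4:1  d5:0  d6:2  d7:2  d8:2  d9:2  d10:0  d11:0 → peak 9
D@7: d1:9  d2:5  d3:1  d4:1  d5:0  d6:0  d7:2  d8:2  d9:2  d10:2  d11:0 → peak 9
D@8: d1:9  d2:5  d3:1  d4:1  d5:0  d6:0  d7:0  d8:2  d9:2  d10:2  d11:2 → peak 9
Best is D@4, peak 9.

9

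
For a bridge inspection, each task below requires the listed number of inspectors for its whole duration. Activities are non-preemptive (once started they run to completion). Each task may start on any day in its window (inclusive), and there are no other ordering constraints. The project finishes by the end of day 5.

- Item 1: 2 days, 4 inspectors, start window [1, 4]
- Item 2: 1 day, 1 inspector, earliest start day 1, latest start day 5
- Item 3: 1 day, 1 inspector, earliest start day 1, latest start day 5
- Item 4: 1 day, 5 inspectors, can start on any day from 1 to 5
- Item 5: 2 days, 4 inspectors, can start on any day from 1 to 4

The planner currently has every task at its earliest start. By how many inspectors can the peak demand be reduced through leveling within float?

10

Early-start peak: d1:15  d2:8  d3:0  d4:0  d5:0 ⇒ 15.
Leveled (Item 1@1, Item 2@1, Item 3@2, Item 4@3, Item 5@4): d1:5  d2:5  d3:5  d4:4  d5:4 ⇒ 5.
Reduction 15 − 5 = 10.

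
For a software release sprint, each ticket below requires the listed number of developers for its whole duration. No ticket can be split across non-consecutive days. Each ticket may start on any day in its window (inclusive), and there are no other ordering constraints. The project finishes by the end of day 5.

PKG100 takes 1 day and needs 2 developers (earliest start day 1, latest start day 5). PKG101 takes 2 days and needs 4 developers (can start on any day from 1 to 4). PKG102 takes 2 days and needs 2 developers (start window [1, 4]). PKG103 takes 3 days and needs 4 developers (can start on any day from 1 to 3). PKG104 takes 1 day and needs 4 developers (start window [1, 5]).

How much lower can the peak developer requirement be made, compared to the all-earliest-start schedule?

8

Early-start peak: d1:16  d2:10  d3:4  d4:0  d5:0 ⇒ 16.
Leveled (PKG100@1, PKG101@1, PKG102@1, PKG103@3, PKG104@3): d1:8  d2:6  d3:8  d4:4  d5:4 ⇒ 8.
Reduction 16 − 8 = 8.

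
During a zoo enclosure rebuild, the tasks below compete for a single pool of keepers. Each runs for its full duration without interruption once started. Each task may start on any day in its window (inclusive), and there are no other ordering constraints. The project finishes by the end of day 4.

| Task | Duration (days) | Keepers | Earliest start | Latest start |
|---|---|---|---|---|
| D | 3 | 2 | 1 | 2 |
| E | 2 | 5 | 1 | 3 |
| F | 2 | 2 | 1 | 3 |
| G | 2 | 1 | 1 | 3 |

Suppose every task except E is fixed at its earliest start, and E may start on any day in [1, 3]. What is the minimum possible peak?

7

E@1: d1:10  d2:10  d3:2  d4:0 → peak 10
E@2: d1:5  d2:10  d3:7  d4:0 → peak 10
E@3: d1:5  d2:5  d3:7  d4:5 → peak 7
Best is E@3, peak 7.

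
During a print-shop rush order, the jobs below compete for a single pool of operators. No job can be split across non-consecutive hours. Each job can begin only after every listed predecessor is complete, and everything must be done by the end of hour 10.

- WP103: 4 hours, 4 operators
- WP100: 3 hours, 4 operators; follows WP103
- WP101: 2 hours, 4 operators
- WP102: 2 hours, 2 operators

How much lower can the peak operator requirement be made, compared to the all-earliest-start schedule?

4

Early-start peak: h1:10  h2:10  h3:4  h4:4  h5:4  h6:4  h7:4  h8:0  h9:0  h10:0 ⇒ 10.
Leveled (WP103@1, WP100@5, WP101@8, WP102@1): h1:6  h2:6  h3:4  h4:4  h5:4  h6:4  h7:4  h8:4  h9:4  h10:0 ⇒ 6.
Reduction 10 − 6 = 4.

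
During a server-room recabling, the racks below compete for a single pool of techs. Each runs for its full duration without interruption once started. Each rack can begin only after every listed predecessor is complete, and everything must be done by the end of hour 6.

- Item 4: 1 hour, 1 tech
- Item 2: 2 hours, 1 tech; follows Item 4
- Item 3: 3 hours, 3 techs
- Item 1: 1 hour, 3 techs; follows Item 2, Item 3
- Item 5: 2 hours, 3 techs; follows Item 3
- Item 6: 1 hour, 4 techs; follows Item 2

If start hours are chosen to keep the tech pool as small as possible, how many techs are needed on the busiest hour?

6

Early-start (Item 4@1, Item 2@2, Item 3@1, Item 1@4, Item 5@4, Item 6@4) gives peak 10: h1:4  h2:4  h3:4  h4:10  h5:3  h6:0.
Shift Item 6→6.
Schedule Item 4@1, Item 2@2, Item 3@1, Item 1@4, Item 5@4, Item 6@6: h1:4  h2:4  h3:4  h4:6  h5:3  h6:4 — peak 6.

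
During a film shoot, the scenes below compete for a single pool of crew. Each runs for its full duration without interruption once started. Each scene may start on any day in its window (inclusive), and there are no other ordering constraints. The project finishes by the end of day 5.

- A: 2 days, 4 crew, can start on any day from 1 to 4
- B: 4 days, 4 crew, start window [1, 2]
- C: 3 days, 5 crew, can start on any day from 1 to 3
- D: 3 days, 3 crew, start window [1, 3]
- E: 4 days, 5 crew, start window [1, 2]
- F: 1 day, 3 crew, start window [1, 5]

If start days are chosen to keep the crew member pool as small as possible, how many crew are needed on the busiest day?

17

Early-start (A@1, B@1, C@1, D@1, E@1, F@1) gives peak 24: d1:24  d2:21  d3:17  d4:9  d5:0.
Shift C→3, F→4.
Schedule A@1, B@1, C@3, D@1, E@1, F@4: d1:16  d2:16  d3:17  d4:17  d5:5 — peak 17.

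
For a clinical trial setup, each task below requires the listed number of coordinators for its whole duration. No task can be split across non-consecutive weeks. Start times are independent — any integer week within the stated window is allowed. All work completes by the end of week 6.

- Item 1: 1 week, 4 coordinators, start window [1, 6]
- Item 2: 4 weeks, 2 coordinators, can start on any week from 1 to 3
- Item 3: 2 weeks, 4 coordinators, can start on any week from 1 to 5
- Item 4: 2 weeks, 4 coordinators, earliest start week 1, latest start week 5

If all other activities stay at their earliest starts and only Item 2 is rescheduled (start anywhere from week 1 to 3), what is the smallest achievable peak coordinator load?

12

Item 2@1: w1:14  w2:10  w3:2  w4:2  w5:0  w6:0 → peak 14
Item 2@2: w1:12  w2:10  w3:2  w4:2  w5:2  w6:0 → peak 12
Item 2@3: w1:12  w2:8  w3:2  w4:2  w5:2  w6:2 → peak 12
Best is Item 2@2, peak 12.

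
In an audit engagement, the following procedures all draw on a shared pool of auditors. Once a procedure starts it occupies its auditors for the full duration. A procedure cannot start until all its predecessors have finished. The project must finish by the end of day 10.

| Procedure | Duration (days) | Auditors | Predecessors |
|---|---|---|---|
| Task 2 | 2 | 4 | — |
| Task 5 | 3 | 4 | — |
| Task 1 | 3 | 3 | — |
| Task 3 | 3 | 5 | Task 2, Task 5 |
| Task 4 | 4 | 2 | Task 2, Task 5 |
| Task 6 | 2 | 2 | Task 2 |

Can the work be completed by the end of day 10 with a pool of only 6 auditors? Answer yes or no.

no

The minimum achievable peak is 7; 6 < 7, so no feasible schedule stays within the cap.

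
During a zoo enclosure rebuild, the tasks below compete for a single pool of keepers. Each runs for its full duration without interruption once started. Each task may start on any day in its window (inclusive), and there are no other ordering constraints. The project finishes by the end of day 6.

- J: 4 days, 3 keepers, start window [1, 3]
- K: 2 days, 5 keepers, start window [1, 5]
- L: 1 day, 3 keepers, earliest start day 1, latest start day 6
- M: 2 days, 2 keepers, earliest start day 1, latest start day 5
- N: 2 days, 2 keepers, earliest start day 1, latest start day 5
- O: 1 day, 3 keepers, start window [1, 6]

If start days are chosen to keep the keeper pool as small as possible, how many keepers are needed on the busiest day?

7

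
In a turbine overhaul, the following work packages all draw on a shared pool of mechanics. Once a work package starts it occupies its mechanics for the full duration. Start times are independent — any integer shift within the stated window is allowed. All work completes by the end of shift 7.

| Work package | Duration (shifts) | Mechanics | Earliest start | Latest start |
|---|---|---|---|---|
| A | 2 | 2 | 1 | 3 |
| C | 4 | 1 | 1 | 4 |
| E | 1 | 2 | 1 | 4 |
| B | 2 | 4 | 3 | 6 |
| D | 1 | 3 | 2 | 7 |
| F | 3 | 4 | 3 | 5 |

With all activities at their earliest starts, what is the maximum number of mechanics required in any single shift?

Early-start schedule: A@1, C@1, E@1, B@3, D@2, F@3.
Load per shift: shift 1: 5, shift 2: 6, shift 3: 9, shift 4: 9, shift 5: 4, shift 6: 0, shift 7: 0.
Peak is 9.

9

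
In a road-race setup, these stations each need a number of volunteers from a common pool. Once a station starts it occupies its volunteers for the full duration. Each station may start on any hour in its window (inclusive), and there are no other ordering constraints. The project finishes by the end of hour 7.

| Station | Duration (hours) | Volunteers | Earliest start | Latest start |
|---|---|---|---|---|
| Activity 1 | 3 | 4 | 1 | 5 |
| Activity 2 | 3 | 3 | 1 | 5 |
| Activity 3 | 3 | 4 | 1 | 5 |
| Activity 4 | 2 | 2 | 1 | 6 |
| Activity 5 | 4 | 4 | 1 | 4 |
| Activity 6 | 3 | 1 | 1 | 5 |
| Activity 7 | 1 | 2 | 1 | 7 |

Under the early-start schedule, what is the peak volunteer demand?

20

Early-start schedule: Activity 1@1, Activity 2@1, Activity 3@1, Activity 4@1, Activity 5@1, Activity 6@1, Activity 7@1.
Load per hour: hour 1: 20, hour 2: 18, hour 3: 16, hour 4: 4, hour 5: 0, hour 6: 0, hour 7: 0.
Peak is 20.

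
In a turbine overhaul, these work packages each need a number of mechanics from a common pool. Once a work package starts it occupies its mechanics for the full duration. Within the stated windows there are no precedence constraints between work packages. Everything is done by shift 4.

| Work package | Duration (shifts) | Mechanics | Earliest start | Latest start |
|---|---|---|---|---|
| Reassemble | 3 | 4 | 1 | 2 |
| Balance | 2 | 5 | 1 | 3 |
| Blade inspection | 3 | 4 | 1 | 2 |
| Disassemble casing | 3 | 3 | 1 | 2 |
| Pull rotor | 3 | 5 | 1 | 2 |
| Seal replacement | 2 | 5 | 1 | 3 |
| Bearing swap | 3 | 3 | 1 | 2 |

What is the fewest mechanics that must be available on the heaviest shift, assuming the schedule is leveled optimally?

24

Early-start (Reassemble@1, Balance@1, Blade inspection@1, Disassemble casing@1, Pull rotor@1, Seal replacement@1, Bearing swap@1) gives peak 29: s1:29  s2:29  s3:19  s4:0.
Shift Seal replacement→3.
Schedule Reassemble@1, Balance@1, Blade inspection@1, Disassemble casing@1, Pull rotor@1, Seal replacement@3, Bearing swap@1: s1:24  s2:24  s3:24  s4:5 — peak 24.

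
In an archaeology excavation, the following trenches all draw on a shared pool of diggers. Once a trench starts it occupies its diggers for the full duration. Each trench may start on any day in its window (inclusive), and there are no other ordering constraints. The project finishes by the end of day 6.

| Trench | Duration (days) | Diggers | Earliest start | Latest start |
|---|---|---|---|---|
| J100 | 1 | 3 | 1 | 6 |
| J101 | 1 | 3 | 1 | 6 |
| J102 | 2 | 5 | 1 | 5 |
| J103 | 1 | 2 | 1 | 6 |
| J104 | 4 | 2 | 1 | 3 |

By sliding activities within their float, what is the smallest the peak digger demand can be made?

5

Early-start (J100@1, J101@1, J102@1, J103@1, J104@1) gives peak 15: d1:15  d2:7  d3:2  d4:2  d5:0  d6:0.
Shift J101→2, J102→5, J103→3.
Schedule J100@1, J101@2, J102@5, J103@3, J104@1: d1:5  d2:5  d3:4  d4:2  d5:5  d6:5 — peak 5.
Total digger-days = 26 over 6 days ⇒ peak ≥ ⌈26/6⌉ = 5, so 5 is optimal.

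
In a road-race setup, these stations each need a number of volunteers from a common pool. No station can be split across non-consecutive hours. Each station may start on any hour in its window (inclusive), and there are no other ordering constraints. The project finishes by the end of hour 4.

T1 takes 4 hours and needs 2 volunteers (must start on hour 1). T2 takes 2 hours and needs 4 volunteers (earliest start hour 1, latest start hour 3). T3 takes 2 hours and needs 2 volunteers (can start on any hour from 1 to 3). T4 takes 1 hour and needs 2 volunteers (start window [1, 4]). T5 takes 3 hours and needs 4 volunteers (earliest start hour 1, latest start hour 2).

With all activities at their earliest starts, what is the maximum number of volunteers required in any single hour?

Early-start schedule: T1@1, T2@1, T3@1, T4@1, T5@1.
Load per hour: hour 1: 14, hour 2: 12, hour 3: 6, hour 4: 2.
Peak is 14.

14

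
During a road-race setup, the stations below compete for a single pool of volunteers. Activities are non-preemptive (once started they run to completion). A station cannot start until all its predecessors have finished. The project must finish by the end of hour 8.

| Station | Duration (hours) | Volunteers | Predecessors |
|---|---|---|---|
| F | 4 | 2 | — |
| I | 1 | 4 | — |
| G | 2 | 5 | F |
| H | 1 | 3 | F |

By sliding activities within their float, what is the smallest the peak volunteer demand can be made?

5

Early-start (F@1, I@1, G@5, H@5) gives peak 8: h1:6  h2:2  h3:2  h4:2  h5:8  h6:5  h7:0  h8:0.
Shift I→5, G→6, H→8.
Schedule F@1, I@5, G@6, H@8: h1:2  h2:2  h3:2  h4:2  h5:4  h6:5  h7:5  h8:3 — peak 5.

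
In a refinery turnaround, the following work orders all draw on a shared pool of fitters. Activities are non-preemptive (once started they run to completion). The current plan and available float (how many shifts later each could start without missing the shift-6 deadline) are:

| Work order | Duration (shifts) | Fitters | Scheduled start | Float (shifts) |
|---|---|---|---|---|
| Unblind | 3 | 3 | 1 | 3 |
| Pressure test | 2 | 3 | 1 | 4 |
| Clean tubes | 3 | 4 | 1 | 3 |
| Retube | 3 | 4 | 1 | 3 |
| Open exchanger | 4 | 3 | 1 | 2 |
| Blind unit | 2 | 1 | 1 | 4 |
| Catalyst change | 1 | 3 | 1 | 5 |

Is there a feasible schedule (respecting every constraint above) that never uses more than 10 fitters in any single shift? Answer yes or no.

Schedule Unblind@1, Pressure test@1, Clean tubes@1, Retube@4, Open exchanger@3, Blind unit@4, Catalyst change@6: s1:10  s2:10  s3:10  s4:8  s5:8  s6:10 — peak 10 ≤ 10.

yes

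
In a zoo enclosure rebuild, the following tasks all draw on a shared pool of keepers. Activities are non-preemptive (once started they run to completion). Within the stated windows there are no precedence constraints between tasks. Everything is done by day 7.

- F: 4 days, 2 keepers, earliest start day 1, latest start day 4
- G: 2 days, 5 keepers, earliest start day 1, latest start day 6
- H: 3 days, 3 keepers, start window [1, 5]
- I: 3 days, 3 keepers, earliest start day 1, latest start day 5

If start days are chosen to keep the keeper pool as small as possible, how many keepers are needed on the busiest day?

Early-start (F@1, G@1, H@1, I@1) gives peak 13: d1:13  d2:13  d3:8  d4:2  d5:0  d6:0  d7:0.
Shift H→3, I→5.
Schedule F@1, G@1, H@3, I@5: d1:7  d2:7  d3:5  d4:5  d5:6  d6:3  d7:3 — peak 7.

7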